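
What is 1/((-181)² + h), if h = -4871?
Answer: 1/27890 ≈ 3.5855e-5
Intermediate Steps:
1/((-181)² + h) = 1/((-181)² - 4871) = 1/(32761 - 4871) = 1/27890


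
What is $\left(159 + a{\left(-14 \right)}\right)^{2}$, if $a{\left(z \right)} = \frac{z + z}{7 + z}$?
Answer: $26569$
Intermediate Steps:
$a{\left(z \right)} = \frac{2 z}{7 + z}$
$\left(159 + a{\left(-14 \right)}\right)^{2} = \left(159 + 2 \left(-14\right) \frac{1}{7 - 14}\right)^{2} = \left(159 + 2 \left(-14\right) \frac{1}{-7}\right)^{2} = \left(159 + 2 \left(-14\right) \left(- \frac{1}{7}\right)\right)^{2} = \left(159 + 4\right)^{2} = 163^{2} = 26569$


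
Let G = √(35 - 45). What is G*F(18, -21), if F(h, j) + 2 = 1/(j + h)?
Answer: -7*I*√10/3 ≈ -7.3786*I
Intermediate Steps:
F(h, j) = -2 + 1/(h + j) (F(h, j) = -2 + 1/(j + h) = -2 + 1/(h + j))
G = I*√10 (G = √(-10) = I*√10 ≈ 3.1623*I)
G*F(18, -21) = (I*√10)*((1 - 2*18 - 2*(-21))/(18 - 21)) = (I*√10)*((1 - 36 + 42)/(-3)) = (I*√10)*(-⅓*7) = (I*√10)*(-7/3) = -7*I*√10/3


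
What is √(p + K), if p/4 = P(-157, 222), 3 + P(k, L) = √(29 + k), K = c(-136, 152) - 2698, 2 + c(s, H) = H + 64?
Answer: 4*√(-156 + 2*I*√2) ≈ 0.45289 + 49.962*I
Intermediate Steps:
c(s, H) = 62 + H (c(s, H) = -2 + (H + 64) = -2 + (64 + H) = 62 + H)
K = -2484 (K = (62 + 152) - 2698 = 214 - 2698 = -2484)
P(k, L) = -3 + √(29 + k)
p = -12 + 32*I*√2 (p = 4*(-3 + √(29 - 157)) = 4*(-3 + √(-128)) = 4*(-3 + 8*I*√2) = -12 + 32*I*√2 ≈ -12.0 + 45.255*I)
√(p + K) = √((-12 + 32*I*√2) - 2484) = √(-2496 + 32*I*√2)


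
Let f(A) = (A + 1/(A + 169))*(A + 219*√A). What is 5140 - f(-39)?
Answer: 36193/10 + 1110111*I*√39/130 ≈ 3619.3 + 53328.0*I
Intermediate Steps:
f(A) = (A + 1/(169 + A))*(A + 219*√A)
5140 - f(-39) = 5140 - (-39 + (-39)³ + 169*(-39)² + 219*√(-39) + 219*(-39)^(5/2) + 37011*(-39)^(3/2))/(169 - 39) = 5140 - (-39 - 59319 + 169*1521 + 219*(I*√39) + 219*(1521*I*√39) + 37011*(-39*I*√39))/130 = 5140 - (-39 - 59319 + 257049 + 219*I*√39 + 333099*I*√39 - 1443429*I*√39)/130 = 5140 - (197691 - 1110111*I*√39)/130 = 5140 - (15207/10 - 1110111*I*√39/130) = 5140 + (-15207/10 + 1110111*I*√39/130) = 36193/10 + 1110111*I*√39/130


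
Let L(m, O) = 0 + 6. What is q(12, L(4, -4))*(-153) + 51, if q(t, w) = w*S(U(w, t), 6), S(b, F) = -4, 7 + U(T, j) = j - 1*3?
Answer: 3723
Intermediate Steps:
U(T, j) = -10 + j (U(T, j) = -7 + (j - 1*3) = -7 + (j - 3) = -7 + (-3 + j) = -10 + j)
L(m, O) = 6
q(t, w) = -4*w (q(t, w) = w*(-4) = -4*w)
q(12, L(4, -4))*(-153) + 51 = -4*6*(-153) + 51 = -24*(-153) + 51 = 3672 + 51 = 3723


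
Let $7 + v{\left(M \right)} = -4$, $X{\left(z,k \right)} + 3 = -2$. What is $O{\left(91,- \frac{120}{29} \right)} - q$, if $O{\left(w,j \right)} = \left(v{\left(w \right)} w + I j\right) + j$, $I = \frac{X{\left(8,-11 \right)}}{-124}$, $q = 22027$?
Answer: $- \frac{20706042}{899} \approx -23032.0$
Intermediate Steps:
$X{\left(z,k \right)} = -5$ ($X{\left(z,k \right)} = -3 - 2 = -5$)
$v{\left(M \right)} = -11$ ($v{\left(M \right)} = -7 - 4 = -11$)
$I = \frac{5}{124}$ ($I = - \frac{5}{-124} = \left(-5\right) \left(- \frac{1}{124}\right) = \frac{5}{124} \approx 0.040323$)
$O{\left(w,j \right)} = - 11 w + \frac{129 j}{124}$ ($O{\left(w,j \right)} = \left(- 11 w + \frac{5 j}{124}\right) + j = - 11 w + \frac{129 j}{124}$)
$O{\left(91,- \frac{120}{29} \right)} - q = \left(\left(-11\right) 91 + \frac{129 \left(- \frac{120}{29}\right)}{124}\right) - 22027 = \left(-1001 + \frac{129 \left(\left(-120\right) \frac{1}{29}\right)}{124}\right) - 22027 = \left(-1001 + \frac{129}{124} \left(- \frac{120}{29}\right)\right) - 22027 = \left(-1001 - \frac{3870}{899}\right) - 22027 = - \frac{903769}{899} - 22027 = - \frac{20706042}{899}$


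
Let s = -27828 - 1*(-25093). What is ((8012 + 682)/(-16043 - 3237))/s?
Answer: 4347/26365400 ≈ 0.00016488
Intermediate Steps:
s = -2735 (s = -27828 + 25093 = -2735)
((8012 + 682)/(-16043 - 3237))/s = ((8012 + 682)/(-16043 - 3237))/(-2735) = (8694/(-19280))*(-1/2735) = (8694*(-1/19280))*(-1/2735) = -4347/9640*(-1/2735) = 4347/26365400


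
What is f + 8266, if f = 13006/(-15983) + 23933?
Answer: 514623611/15983 ≈ 32198.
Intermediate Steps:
f = 382508133/15983 (f = 13006*(-1/15983) + 23933 = -13006/15983 + 23933 = 382508133/15983 ≈ 23932.)
f + 8266 = 382508133/15983 + 8266 = 514623611/15983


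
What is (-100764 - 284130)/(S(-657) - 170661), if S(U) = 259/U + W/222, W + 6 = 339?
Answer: 505750716/224247101 ≈ 2.2553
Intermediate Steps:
W = 333 (W = -6 + 339 = 333)
S(U) = 3/2 + 259/U (S(U) = 259/U + 333/222 = 259/U + 333*(1/222) = 259/U + 3/2 = 3/2 + 259/U)
(-100764 - 284130)/(S(-657) - 170661) = (-100764 - 284130)/((3/2 + 259/(-657)) - 170661) = -384894/((3/2 + 259*(-1/657)) - 170661) = -384894/((3/2 - 259/657) - 170661) = -384894/(1453/1314 - 170661) = -384894/(-224247101/1314) = -384894*(-1314/224247101) = 505750716/224247101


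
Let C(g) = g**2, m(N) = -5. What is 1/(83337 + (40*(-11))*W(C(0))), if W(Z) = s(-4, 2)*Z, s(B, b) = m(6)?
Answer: 1/83337 ≈ 1.1999e-5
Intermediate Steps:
s(B, b) = -5
W(Z) = -5*Z
1/(83337 + (40*(-11))*W(C(0))) = 1/(83337 + (40*(-11))*(-5*0**2)) = 1/(83337 - (-2200)*0) = 1/(83337 - 440*0) = 1/(83337 + 0) = 1/83337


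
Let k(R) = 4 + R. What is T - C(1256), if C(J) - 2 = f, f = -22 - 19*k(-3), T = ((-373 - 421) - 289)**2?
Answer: 1172928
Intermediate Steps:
T = 1172889 (T = (-794 - 289)**2 = (-1083)**2 = 1172889)
f = -41 (f = -22 - 19*(4 - 3) = -22 - 19*1 = -22 - 19 = -41)
C(J) = -39 (C(J) = 2 - 41 = -39)
T - C(1256) = 1172889 - 1*(-39) = 1172889 + 39 = 1172928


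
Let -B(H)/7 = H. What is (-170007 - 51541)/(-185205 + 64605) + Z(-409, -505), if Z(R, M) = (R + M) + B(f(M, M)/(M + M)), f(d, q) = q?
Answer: -13803619/15075 ≈ -915.66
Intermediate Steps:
B(H) = -7*H
Z(R, M) = -7/2 + M + R (Z(R, M) = (R + M) - 7*M/(M + M) = (M + R) - 7*M/(2*M) = (M + R) - 7*M*1/(2*M) = (M + R) - 7*1/2 = (M + R) - 7/2 = -7/2 + M + R)
(-170007 - 51541)/(-185205 + 64605) + Z(-409, -505) = (-170007 - 51541)/(-185205 + 64605) + (-7/2 - 505 - 409) = -221548/(-120600) - 1835/2 = -221548*(-1/120600) - 1835/2 = 55387/30150 - 1835/2 = -13803619/15075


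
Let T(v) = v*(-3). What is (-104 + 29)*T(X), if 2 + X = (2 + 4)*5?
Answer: 6300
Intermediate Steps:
X = 28 (X = -2 + (2 + 4)*5 = -2 + 6*5 = -2 + 30 = 28)
T(v) = -3*v
(-104 + 29)*T(X) = (-104 + 29)*(-3*28) = -75*(-84) = 6300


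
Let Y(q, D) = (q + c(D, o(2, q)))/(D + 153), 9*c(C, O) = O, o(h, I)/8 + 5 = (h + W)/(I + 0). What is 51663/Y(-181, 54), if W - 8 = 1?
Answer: -17420918589/302177 ≈ -57651.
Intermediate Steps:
W = 9 (W = 8 + 1 = 9)
o(h, I) = -40 + 8*(9 + h)/I (o(h, I) = -40 + 8*((h + 9)/(I + 0)) = -40 + 8*((9 + h)/I) = -40 + 8*(9 + h)/I)
c(C, O) = O/9
Y(q, D) = (q + 8*(11 - 5*q)/(9*q))/(153 + D) (Y(q, D) = (q + (8*(9 + 2 - 5*q)/q)/9)/(D + 153) = (q + (8*(11 - 5*q)/q)/9)/(153 + D) = (q + 8*(11 - 5*q)/(9*q))/(153 + D))
51663/Y(-181, 54) = 51663/(((1/9)*(88 - 40*(-181) + 9*(-181)**2)/(-181*(153 + 54)))) = 51663/(((1/9)*(-1/181)*(88 + 7240 + 9*32761)/207)) = 51663/(((1/9)*(-1/181)*(1/207)*(88 + 7240 + 294849))) = 51663/(((1/9)*(-1/181)*(1/207)*302177)) = 51663/(-302177/337203) = 51663*(-337203/302177) = -17420918589/302177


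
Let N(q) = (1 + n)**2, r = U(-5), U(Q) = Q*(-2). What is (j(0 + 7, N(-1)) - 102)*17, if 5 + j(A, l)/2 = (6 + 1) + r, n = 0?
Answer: -1326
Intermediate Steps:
U(Q) = -2*Q
r = 10 (r = -2*(-5) = 10)
N(q) = 1 (N(q) = (1 + 0)**2 = 1**2 = 1)
j(A, l) = 24 (j(A, l) = -10 + 2*((6 + 1) + 10) = -10 + 2*(7 + 10) = -10 + 2*17 = -10 + 34 = 24)
(j(0 + 7, N(-1)) - 102)*17 = (24 - 102)*17 = -78*17 = -1326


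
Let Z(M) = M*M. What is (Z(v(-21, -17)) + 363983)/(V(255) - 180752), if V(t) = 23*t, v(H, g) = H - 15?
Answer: -365279/174887 ≈ -2.0887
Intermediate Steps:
v(H, g) = -15 + H
Z(M) = M²
(Z(v(-21, -17)) + 363983)/(V(255) - 180752) = ((-15 - 21)² + 363983)/(23*255 - 180752) = ((-36)² + 363983)/(5865 - 180752) = (1296 + 363983)/(-174887) = 365279*(-1/174887) = -365279/174887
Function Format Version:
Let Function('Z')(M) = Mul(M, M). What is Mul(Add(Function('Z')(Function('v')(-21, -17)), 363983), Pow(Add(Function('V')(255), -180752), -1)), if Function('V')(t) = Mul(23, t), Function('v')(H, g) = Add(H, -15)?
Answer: Rational(-365279, 174887) ≈ -2.0887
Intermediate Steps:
Function('v')(H, g) = Add(-15, H)
Function('Z')(M) = Pow(M, 2)
Mul(Add(Function('Z')(Function('v')(-21, -17)), 363983), Pow(Add(Function('V')(255), -180752), -1)) = Mul(Add(Pow(Add(-15, -21), 2), 363983), Pow(Add(Mul(23, 255), -180752), -1)) = Mul(Add(Pow(-36, 2), 363983), Pow(Add(5865, -180752), -1)) = Mul(Add(1296, 363983), Pow(-174887, -1)) = Mul(365279, Rational(-1, 174887)) = Rational(-365279, 174887)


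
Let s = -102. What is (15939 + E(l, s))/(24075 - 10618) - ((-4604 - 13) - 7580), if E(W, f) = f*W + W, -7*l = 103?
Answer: 1149067179/94199 ≈ 12198.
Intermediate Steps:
l = -103/7 (l = -1/7*103 = -103/7 ≈ -14.714)
E(W, f) = W + W*f (E(W, f) = W*f + W = W + W*f)
(15939 + E(l, s))/(24075 - 10618) - ((-4604 - 13) - 7580) = (15939 - 103*(1 - 102)/7)/(24075 - 10618) - ((-4604 - 13) - 7580) = (15939 - 103/7*(-101))/13457 - (-4617 - 7580) = (15939 + 10403/7)*(1/13457) - 1*(-12197) = (121976/7)*(1/13457) + 12197 = 121976/94199 + 12197 = 1149067179/94199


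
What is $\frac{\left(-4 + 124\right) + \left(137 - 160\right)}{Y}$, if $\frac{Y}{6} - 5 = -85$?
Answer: $- \frac{97}{480} \approx -0.20208$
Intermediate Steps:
$Y = -480$ ($Y = 30 + 6 \left(-85\right) = 30 - 510 = -480$)
$\frac{\left(-4 + 124\right) + \left(137 - 160\right)}{Y} = \frac{\left(-4 + 124\right) + \left(137 - 160\right)}{-480} = \left(120 - 23\right) \left(- \frac{1}{480}\right) = 97 \left(- \frac{1}{480}\right) = - \frac{97}{480}$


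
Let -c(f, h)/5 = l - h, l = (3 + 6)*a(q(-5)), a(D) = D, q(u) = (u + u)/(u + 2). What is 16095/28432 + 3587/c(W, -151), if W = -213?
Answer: -87419609/25730960 ≈ -3.3974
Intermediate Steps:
q(u) = 2*u/(2 + u) (q(u) = (2*u)/(2 + u) = 2*u/(2 + u))
l = 30 (l = (3 + 6)*(2*(-5)/(2 - 5)) = 9*(2*(-5)/(-3)) = 9*(2*(-5)*(-⅓)) = 9*(10/3) = 30)
c(f, h) = -150 + 5*h (c(f, h) = -5*(30 - h) = -150 + 5*h)
16095/28432 + 3587/c(W, -151) = 16095/28432 + 3587/(-150 + 5*(-151)) = 16095*(1/28432) + 3587/(-150 - 755) = 16095/28432 + 3587/(-905) = 16095/28432 + 3587*(-1/905) = 16095/28432 - 3587/905 = -87419609/25730960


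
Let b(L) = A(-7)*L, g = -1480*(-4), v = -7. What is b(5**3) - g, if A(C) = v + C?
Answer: -7670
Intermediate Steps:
g = 5920
A(C) = -7 + C
b(L) = -14*L (b(L) = (-7 - 7)*L = -14*L)
b(5**3) - g = -14*5**3 - 1*5920 = -14*125 - 5920 = -1750 - 5920 = -7670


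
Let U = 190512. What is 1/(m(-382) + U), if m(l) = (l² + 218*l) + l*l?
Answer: 1/399084 ≈ 2.5057e-6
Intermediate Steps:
m(l) = 2*l² + 218*l (m(l) = (l² + 218*l) + l² = 2*l² + 218*l)
1/(m(-382) + U) = 1/(2*(-382)*(109 - 382) + 190512) = 1/(2*(-382)*(-273) + 190512) = 1/(208572 + 190512) = 1/399084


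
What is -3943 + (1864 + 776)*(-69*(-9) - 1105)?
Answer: -1281703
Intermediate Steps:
-3943 + (1864 + 776)*(-69*(-9) - 1105) = -3943 + 2640*(621 - 1105) = -3943 + 2640*(-484) = -3943 - 1277760 = -1281703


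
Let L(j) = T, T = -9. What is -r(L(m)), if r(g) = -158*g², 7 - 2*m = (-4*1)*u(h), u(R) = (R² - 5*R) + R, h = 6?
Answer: 12798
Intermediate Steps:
u(R) = R² - 4*R
m = 55/2 (m = 7/2 - (-4*1)*6*(-4 + 6)/2 = 7/2 - (-2)*6*2 = 7/2 - (-2)*12 = 7/2 - ½*(-48) = 7/2 + 24 = 55/2 ≈ 27.500)
L(j) = -9
-r(L(m)) = -(-158)*(-9)² = -(-158)*81 = -1*(-12798) = 12798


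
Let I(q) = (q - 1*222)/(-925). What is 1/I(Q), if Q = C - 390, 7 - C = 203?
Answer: 925/808 ≈ 1.1448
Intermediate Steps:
C = -196 (C = 7 - 1*203 = 7 - 203 = -196)
Q = -586 (Q = -196 - 390 = -586)
I(q) = 6/25 - q/925 (I(q) = (q - 222)*(-1/925) = (-222 + q)*(-1/925) = 6/25 - q/925)
1/I(Q) = 1/(6/25 - 1/925*(-586)) = 1/(6/25 + 586/925) = 1/(808/925) = 925/808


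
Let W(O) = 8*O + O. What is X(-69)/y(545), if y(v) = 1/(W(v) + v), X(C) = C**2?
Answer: 25947450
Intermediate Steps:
W(O) = 9*O
y(v) = 1/(10*v) (y(v) = 1/(9*v + v) = 1/(10*v))
X(-69)/y(545) = (-69)**2/(((1/10)/545)) = 4761/(((1/10)*(1/545))) = 4761/(1/5450) = 4761*5450 = 25947450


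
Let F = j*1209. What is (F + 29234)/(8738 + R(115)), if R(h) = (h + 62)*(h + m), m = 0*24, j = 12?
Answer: 43742/29093 ≈ 1.5035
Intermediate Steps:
m = 0
R(h) = h*(62 + h) (R(h) = (h + 62)*(h + 0) = (62 + h)*h = h*(62 + h))
F = 14508 (F = 12*1209 = 14508)
(F + 29234)/(8738 + R(115)) = (14508 + 29234)/(8738 + 115*(62 + 115)) = 43742/(8738 + 115*177) = 43742/(8738 + 20355) = 43742/29093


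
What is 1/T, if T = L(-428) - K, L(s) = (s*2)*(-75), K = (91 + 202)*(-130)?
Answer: 1/102290 ≈ 9.7761e-6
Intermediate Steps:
K = -38090 (K = 293*(-130) = -38090)
L(s) = -150*s (L(s) = (2*s)*(-75) = -150*s)
T = 102290 (T = -150*(-428) - 1*(-38090) = 64200 + 38090 = 102290)
1/T = 1/102290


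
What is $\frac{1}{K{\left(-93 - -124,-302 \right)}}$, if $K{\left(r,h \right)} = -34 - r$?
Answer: $- \frac{1}{65} \approx -0.015385$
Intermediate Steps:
$\frac{1}{K{\left(-93 - -124,-302 \right)}} = \frac{1}{-34 - \left(-93 - -124\right)} = \frac{1}{-34 - \left(-93 + 124\right)} = \frac{1}{-34 - 31} = \frac{1}{-65} = - \frac{1}{65}$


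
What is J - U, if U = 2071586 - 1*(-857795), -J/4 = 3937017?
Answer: -18677449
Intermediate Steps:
J = -15748068 (J = -4*3937017 = -15748068)
U = 2929381 (U = 2071586 + 857795 = 2929381)
J - U = -15748068 - 1*2929381 = -15748068 - 2929381 = -18677449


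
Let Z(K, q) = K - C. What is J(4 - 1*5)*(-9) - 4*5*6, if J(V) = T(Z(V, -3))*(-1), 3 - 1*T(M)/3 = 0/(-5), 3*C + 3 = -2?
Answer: -39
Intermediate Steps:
C = -5/3 (C = -1 + (1/3)*(-2) = -1 - 2/3 = -5/3 ≈ -1.6667)
Z(K, q) = 5/3 + K (Z(K, q) = K - 1*(-5/3) = K + 5/3 = 5/3 + K)
T(M) = 9 (T(M) = 9 - 0/(-5) = 9 - 0*(-1)/5 = 9 - 3*0 = 9 + 0 = 9)
J(V) = -9 (J(V) = 9*(-1) = -9)
J(4 - 1*5)*(-9) - 4*5*6 = -9*(-9) - 4*5*6 = 81 - 20*6 = 81 - 120 = -39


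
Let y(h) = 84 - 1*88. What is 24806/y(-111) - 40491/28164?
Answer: -58233179/9388 ≈ -6202.9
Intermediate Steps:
y(h) = -4 (y(h) = 84 - 88 = -4)
24806/y(-111) - 40491/28164 = 24806/(-4) - 40491/28164 = 24806*(-1/4) - 40491*1/28164 = -12403/2 - 13497/9388 = -58233179/9388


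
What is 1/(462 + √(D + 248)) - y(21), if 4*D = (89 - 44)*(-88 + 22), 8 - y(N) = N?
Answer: 5563325/427877 - I*√1978/427877 ≈ 13.002 - 0.00010394*I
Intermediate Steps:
y(N) = 8 - N
D = -1485/2 (D = ((89 - 44)*(-88 + 22))/4 = (45*(-66))/4 = (¼)*(-2970) = -1485/2 ≈ -742.50)
1/(462 + √(D + 248)) - y(21) = 1/(462 + √(-1485/2 + 248)) - (8 - 1*21) = 1/(462 + √(-989/2)) - (8 - 21) = 1/(462 + I*√1978/2) - 1*(-13) = 1/(462 + I*√1978/2) + 13 = 13 + 1/(462 + I*√1978/2)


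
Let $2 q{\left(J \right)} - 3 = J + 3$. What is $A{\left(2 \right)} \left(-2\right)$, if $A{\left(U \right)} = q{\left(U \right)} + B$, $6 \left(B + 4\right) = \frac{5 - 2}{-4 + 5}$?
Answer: $-1$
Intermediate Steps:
$q{\left(J \right)} = 3 + \frac{J}{2}$ ($q{\left(J \right)} = \frac{3}{2} + \frac{J + 3}{2} = \frac{3}{2} + \frac{3 + J}{2} = \frac{3}{2} + \left(\frac{3}{2} + \frac{J}{2}\right) = 3 + \frac{J}{2}$)
$B = - \frac{7}{2}$ ($B = -4 + \frac{\left(5 - 2\right) \frac{1}{-4 + 5}}{6} = -4 + \frac{3 \cdot 1^{-1}}{6} = -4 + \frac{3 \cdot 1}{6} = -4 + \frac{1}{6} \cdot 3 = -4 + \frac{1}{2} = - \frac{7}{2} \approx -3.5$)
$A{\left(U \right)} = - \frac{1}{2} + \frac{U}{2}$ ($A{\left(U \right)} = \left(3 + \frac{U}{2}\right) - \frac{7}{2} = - \frac{1}{2} + \frac{U}{2}$)
$A{\left(2 \right)} \left(-2\right) = \left(- \frac{1}{2} + \frac{1}{2} \cdot 2\right) \left(-2\right) = \left(- \frac{1}{2} + 1\right) \left(-2\right) = \frac{1}{2} \left(-2\right) = -1$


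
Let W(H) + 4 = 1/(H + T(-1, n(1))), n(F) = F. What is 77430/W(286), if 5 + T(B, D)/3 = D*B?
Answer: -6917080/357 ≈ -19376.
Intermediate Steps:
T(B, D) = -15 + 3*B*D (T(B, D) = -15 + 3*(D*B) = -15 + 3*(B*D) = -15 + 3*B*D)
W(H) = -4 + 1/(-18 + H) (W(H) = -4 + 1/(H + (-15 + 3*(-1)*1)) = -4 + 1/(H + (-15 - 3)) = -4 + 1/(H - 18) = -4 + 1/(-18 + H))
77430/W(286) = 77430/(((73 - 4*286)/(-18 + 286))) = 77430/(((73 - 1144)/268)) = 77430/(((1/268)*(-1071))) = 77430/(-1071/268) = 77430*(-268/1071) = -6917080/357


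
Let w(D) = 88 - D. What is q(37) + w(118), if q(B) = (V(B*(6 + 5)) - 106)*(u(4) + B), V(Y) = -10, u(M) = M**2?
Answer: -6178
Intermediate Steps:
q(B) = -1856 - 116*B (q(B) = (-10 - 106)*(4**2 + B) = -116*(16 + B) = -1856 - 116*B)
q(37) + w(118) = (-1856 - 116*37) + (88 - 1*118) = (-1856 - 4292) + (88 - 118) = -6148 - 30 = -6178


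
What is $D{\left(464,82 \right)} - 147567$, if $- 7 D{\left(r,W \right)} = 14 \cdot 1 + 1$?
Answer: $- \frac{1032984}{7} \approx -1.4757 \cdot 10^{5}$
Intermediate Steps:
$D{\left(r,W \right)} = - \frac{15}{7}$ ($D{\left(r,W \right)} = - \frac{14 \cdot 1 + 1}{7} = - \frac{14 + 1}{7} = \left(- \frac{1}{7}\right) 15 = - \frac{15}{7}$)
$D{\left(464,82 \right)} - 147567 = - \frac{15}{7} - 147567 = - \frac{1032984}{7}$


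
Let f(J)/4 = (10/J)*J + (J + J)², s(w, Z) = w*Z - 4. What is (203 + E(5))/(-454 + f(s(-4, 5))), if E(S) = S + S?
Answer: 71/2934 ≈ 0.024199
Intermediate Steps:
s(w, Z) = -4 + Z*w (s(w, Z) = Z*w - 4 = -4 + Z*w)
E(S) = 2*S
f(J) = 40 + 16*J² (f(J) = 4*((10/J)*J + (J + J)²) = 4*(10 + (2*J)²) = 4*(10 + 4*J²) = 40 + 16*J²)
(203 + E(5))/(-454 + f(s(-4, 5))) = (203 + 2*5)/(-454 + (40 + 16*(-4 + 5*(-4))²)) = (203 + 10)/(-454 + (40 + 16*(-4 - 20)²)) = 213/(-454 + (40 + 16*(-24)²)) = 213/(-454 + (40 + 16*576)) = 213/(-454 + (40 + 9216)) = 213/(-454 + 9256) = 213/8802 = 213*(1/8802) = 71/2934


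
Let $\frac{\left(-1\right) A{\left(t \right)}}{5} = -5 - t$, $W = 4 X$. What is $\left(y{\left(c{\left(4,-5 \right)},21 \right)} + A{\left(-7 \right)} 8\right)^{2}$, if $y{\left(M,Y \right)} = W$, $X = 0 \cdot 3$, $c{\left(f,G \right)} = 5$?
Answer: $6400$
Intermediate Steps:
$X = 0$
$W = 0$ ($W = 4 \cdot 0 = 0$)
$y{\left(M,Y \right)} = 0$
$A{\left(t \right)} = 25 + 5 t$ ($A{\left(t \right)} = - 5 \left(-5 - t\right) = 25 + 5 t$)
$\left(y{\left(c{\left(4,-5 \right)},21 \right)} + A{\left(-7 \right)} 8\right)^{2} = \left(0 + \left(25 + 5 \left(-7\right)\right) 8\right)^{2} = \left(0 + \left(25 - 35\right) 8\right)^{2} = \left(0 - 80\right)^{2} = \left(-80\right)^{2} = 6400$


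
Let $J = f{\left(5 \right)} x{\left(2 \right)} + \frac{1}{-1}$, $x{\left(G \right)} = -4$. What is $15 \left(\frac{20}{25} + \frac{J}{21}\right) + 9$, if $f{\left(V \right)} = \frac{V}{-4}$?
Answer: $\frac{167}{7} \approx 23.857$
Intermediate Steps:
$f{\left(V \right)} = - \frac{V}{4}$ ($f{\left(V \right)} = V \left(- \frac{1}{4}\right) = - \frac{V}{4}$)
$J = 4$ ($J = \left(- \frac{1}{4}\right) 5 \left(-4\right) + \frac{1}{-1} = \left(- \frac{5}{4}\right) \left(-4\right) - 1 = 5 - 1 = 4$)
$15 \left(\frac{20}{25} + \frac{J}{21}\right) + 9 = 15 \left(\frac{20}{25} + \frac{4}{21}\right) + 9 = 15 \left(20 \cdot \frac{1}{25} + 4 \cdot \frac{1}{21}\right) + 9 = 15 \left(\frac{4}{5} + \frac{4}{21}\right) + 9 = 15 \cdot \frac{104}{105} + 9 = \frac{104}{7} + 9 = \frac{167}{7}$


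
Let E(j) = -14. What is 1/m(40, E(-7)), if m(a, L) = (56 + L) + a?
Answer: 1/82 ≈ 0.012195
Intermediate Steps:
m(a, L) = 56 + L + a
1/m(40, E(-7)) = 1/(56 - 14 + 40) = 1/82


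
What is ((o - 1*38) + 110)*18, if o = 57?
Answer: 2322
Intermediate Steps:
((o - 1*38) + 110)*18 = ((57 - 1*38) + 110)*18 = ((57 - 38) + 110)*18 = (19 + 110)*18 = 129*18 = 2322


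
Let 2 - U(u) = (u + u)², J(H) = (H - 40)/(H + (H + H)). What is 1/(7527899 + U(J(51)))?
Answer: 23409/176220634025 ≈ 1.3284e-7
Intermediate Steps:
J(H) = (-40 + H)/(3*H) (J(H) = (-40 + H)/(H + 2*H) = (-40 + H)/((3*H)) = (-40 + H)*(1/(3*H)) = (-40 + H)/(3*H))
U(u) = 2 - 4*u² (U(u) = 2 - (u + u)² = 2 - (2*u)² = 2 - 4*u²)
1/(7527899 + U(J(51))) = 1/(7527899 + (2 - 4*(-40 + 51)²/23409)) = 1/(7527899 + (2 - 4*((⅓)*(1/51)*11)²)) = 1/(7527899 + (2 - 4*(11/153)²)) = 1/(7527899 + (2 - 4*121/23409)) = 1/(7527899 + (2 - 484/23409)) = 1/(7527899 + 46334/23409) = 1/(176220634025/23409) = 23409/176220634025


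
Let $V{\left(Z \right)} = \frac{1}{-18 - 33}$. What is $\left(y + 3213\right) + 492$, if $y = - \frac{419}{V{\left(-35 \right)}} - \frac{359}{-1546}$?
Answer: $\frac{38764763}{1546} \approx 25074.0$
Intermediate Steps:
$V{\left(Z \right)} = - \frac{1}{51}$ ($V{\left(Z \right)} = \frac{1}{-51} = - \frac{1}{51}$)
$y = \frac{33036833}{1546}$ ($y = - \frac{419}{- \frac{1}{51}} - \frac{359}{-1546} = \left(-419\right) \left(-51\right) - - \frac{359}{1546} = 21369 + \frac{359}{1546} = \frac{33036833}{1546} \approx 21369.0$)
$\left(y + 3213\right) + 492 = \left(\frac{33036833}{1546} + 3213\right) + 492 = \frac{38004131}{1546} + 492 = \frac{38764763}{1546}$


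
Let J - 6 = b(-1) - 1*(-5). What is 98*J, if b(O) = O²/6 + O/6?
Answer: 1078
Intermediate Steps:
b(O) = O/6 + O²/6 (b(O) = O²*(⅙) + O*(⅙) = O²/6 + O/6 = O/6 + O²/6)
J = 11 (J = 6 + ((⅙)*(-1)*(1 - 1) - 1*(-5)) = 6 + ((⅙)*(-1)*0 + 5) = 6 + (0 + 5) = 6 + 5 = 11)
98*J = 98*11 = 1078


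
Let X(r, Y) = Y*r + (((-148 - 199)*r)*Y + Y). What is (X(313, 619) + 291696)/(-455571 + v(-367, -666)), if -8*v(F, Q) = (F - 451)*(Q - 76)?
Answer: 133488294/1062881 ≈ 125.59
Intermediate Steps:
v(F, Q) = -(-451 + F)*(-76 + Q)/8 (v(F, Q) = -(F - 451)*(Q - 76)/8 = -(-451 + F)*(-76 + Q)/8)
X(r, Y) = Y - 346*Y*r (X(r, Y) = Y*r + ((-347*r)*Y + Y) = Y*r + (-347*Y*r + Y) = Y*r + (Y - 347*Y*r) = Y - 346*Y*r)
(X(313, 619) + 291696)/(-455571 + v(-367, -666)) = (619*(1 - 346*313) + 291696)/(-455571 + (-8569/2 + (19/2)*(-367) + (451/8)*(-666) - ⅛*(-367)*(-666))) = (619*(1 - 108298) + 291696)/(-455571 + (-8569/2 - 6973/2 - 150183/4 - 122211/4)) = (619*(-108297) + 291696)/(-455571 - 151739/2) = (-67035843 + 291696)/(-1062881/2) = -66744147*(-2/1062881) = 133488294/1062881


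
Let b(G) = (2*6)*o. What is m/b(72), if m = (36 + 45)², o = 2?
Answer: 2187/8 ≈ 273.38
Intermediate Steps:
b(G) = 24 (b(G) = (2*6)*2 = 12*2 = 24)
m = 6561 (m = 81² = 6561)
m/b(72) = 6561/24 = 6561*(1/24) = 2187/8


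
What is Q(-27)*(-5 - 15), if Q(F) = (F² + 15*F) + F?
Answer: -5940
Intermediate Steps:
Q(F) = F² + 16*F
Q(-27)*(-5 - 15) = (-27*(16 - 27))*(-5 - 15) = -27*(-11)*(-20) = 297*(-20) = -5940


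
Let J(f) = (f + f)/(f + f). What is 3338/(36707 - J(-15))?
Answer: 1669/18353 ≈ 0.090939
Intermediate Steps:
J(f) = 1 (J(f) = (2*f)/((2*f)) = (2*f)*(1/(2*f)) = 1)
3338/(36707 - J(-15)) = 3338/(36707 - 1*1) = 3338/(36707 - 1) = 3338/36706 = 3338*(1/36706) = 1669/18353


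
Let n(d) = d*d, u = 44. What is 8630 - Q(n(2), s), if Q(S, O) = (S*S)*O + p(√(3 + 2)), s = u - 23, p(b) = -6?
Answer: 8300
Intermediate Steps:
s = 21 (s = 44 - 23 = 21)
n(d) = d²
Q(S, O) = -6 + O*S² (Q(S, O) = (S*S)*O - 6 = S²*O - 6 = O*S² - 6 = -6 + O*S²)
8630 - Q(n(2), s) = 8630 - (-6 + 21*(2²)²) = 8630 - (-6 + 21*4²) = 8630 - (-6 + 21*16) = 8630 - (-6 + 336) = 8630 - 1*330 = 8630 - 330 = 8300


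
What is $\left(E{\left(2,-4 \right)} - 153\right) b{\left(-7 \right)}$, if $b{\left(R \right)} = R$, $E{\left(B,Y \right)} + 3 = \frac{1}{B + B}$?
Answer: $\frac{4361}{4} \approx 1090.3$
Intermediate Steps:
$E{\left(B,Y \right)} = -3 + \frac{1}{2 B}$ ($E{\left(B,Y \right)} = -3 + \frac{1}{B + B} = -3 + \frac{1}{2 B}$)
$\left(E{\left(2,-4 \right)} - 153\right) b{\left(-7 \right)} = \left(\left(-3 + \frac{1}{2 \cdot 2}\right) - 153\right) \left(-7\right) = \left(\left(-3 + \frac{1}{2} \cdot \frac{1}{2}\right) - 153\right) \left(-7\right) = \left(\left(-3 + \frac{1}{4}\right) - 153\right) \left(-7\right) = \left(- \frac{11}{4} - 153\right) \left(-7\right) = \left(- \frac{623}{4}\right) \left(-7\right) = \frac{4361}{4}$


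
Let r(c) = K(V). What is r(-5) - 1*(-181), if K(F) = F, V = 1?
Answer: 182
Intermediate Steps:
r(c) = 1
r(-5) - 1*(-181) = 1 - 1*(-181) = 1 + 181 = 182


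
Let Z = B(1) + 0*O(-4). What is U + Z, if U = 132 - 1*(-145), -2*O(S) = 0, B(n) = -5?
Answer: 272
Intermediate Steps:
O(S) = 0 (O(S) = -½*0 = 0)
U = 277 (U = 132 + 145 = 277)
Z = -5 (Z = -5 + 0*0 = -5 + 0 = -5)
U + Z = 277 - 5 = 272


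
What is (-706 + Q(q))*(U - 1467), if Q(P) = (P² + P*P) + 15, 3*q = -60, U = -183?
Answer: -179850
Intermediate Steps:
q = -20 (q = (⅓)*(-60) = -20)
Q(P) = 15 + 2*P² (Q(P) = (P² + P²) + 15 = 2*P² + 15 = 15 + 2*P²)
(-706 + Q(q))*(U - 1467) = (-706 + (15 + 2*(-20)²))*(-183 - 1467) = (-706 + (15 + 2*400))*(-1650) = (-706 + (15 + 800))*(-1650) = (-706 + 815)*(-1650) = 109*(-1650) = -179850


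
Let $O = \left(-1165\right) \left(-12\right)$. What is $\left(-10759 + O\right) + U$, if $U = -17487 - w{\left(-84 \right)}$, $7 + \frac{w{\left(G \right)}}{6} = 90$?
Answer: $-14764$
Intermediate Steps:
$O = 13980$
$w{\left(G \right)} = 498$ ($w{\left(G \right)} = -42 + 6 \cdot 90 = -42 + 540 = 498$)
$U = -17985$ ($U = -17487 - 498 = -17985$)
$\left(-10759 + O\right) + U = \left(-10759 + 13980\right) - 17985 = 3221 - 17985 = -14764$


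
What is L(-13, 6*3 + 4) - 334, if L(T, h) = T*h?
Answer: -620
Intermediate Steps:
L(-13, 6*3 + 4) - 334 = -13*(6*3 + 4) - 334 = -13*(18 + 4) - 334 = -13*22 - 334 = -286 - 334 = -620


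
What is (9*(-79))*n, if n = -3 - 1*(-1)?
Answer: 1422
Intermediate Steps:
n = -2 (n = -3 + 1 = -2)
(9*(-79))*n = (9*(-79))*(-2) = -711*(-2) = 1422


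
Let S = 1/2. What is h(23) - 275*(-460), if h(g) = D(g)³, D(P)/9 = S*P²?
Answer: 107919175081/8 ≈ 1.3490e+10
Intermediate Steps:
S = ½ ≈ 0.50000
D(P) = 9*P²/2 (D(P) = 9*(P²/2) = 9*P²/2)
h(g) = 729*g⁶/8 (h(g) = (9*g²/2)³ = 729*g⁶/8)
h(23) - 275*(-460) = (729/8)*23⁶ - 275*(-460) = (729/8)*148035889 + 126500 = 107918163081/8 + 126500 = 107919175081/8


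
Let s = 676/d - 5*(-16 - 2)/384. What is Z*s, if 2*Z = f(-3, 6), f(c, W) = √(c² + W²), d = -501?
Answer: -35749*√5/21376 ≈ -3.7396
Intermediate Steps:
f(c, W) = √(W² + c²)
s = -35749/32064 (s = 676/(-501) - 5*(-16 - 2)/384 = 676*(-1/501) - 5*(-18)*(1/384) = -676/501 + 90*(1/384) = -676/501 + 15/64 = -35749/32064 ≈ -1.1149)
Z = 3*√5/2 (Z = √(6² + (-3)²)/2 = √(36 + 9)/2 = √45/2 = (3*√5)/2 = 3*√5/2 ≈ 3.3541)
Z*s = (3*√5/2)*(-35749/32064) = -35749*√5/21376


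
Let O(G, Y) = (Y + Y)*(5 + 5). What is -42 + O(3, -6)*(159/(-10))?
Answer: 1866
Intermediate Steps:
O(G, Y) = 20*Y (O(G, Y) = (2*Y)*10 = 20*Y)
-42 + O(3, -6)*(159/(-10)) = -42 + (20*(-6))*(159/(-10)) = -42 - 19080*(-1)/10 = -42 - 120*(-159/10) = -42 + 1908 = 1866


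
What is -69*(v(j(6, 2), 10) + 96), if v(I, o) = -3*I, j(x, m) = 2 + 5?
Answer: -5175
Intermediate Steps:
j(x, m) = 7
-69*(v(j(6, 2), 10) + 96) = -69*(-3*7 + 96) = -69*(-21 + 96) = -69*75 = -5175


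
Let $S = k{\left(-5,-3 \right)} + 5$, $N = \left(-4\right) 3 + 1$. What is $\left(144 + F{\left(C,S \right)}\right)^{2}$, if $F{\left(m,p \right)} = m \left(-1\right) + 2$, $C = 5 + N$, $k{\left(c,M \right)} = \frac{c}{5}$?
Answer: $23104$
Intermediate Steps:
$k{\left(c,M \right)} = \frac{c}{5}$ ($k{\left(c,M \right)} = c \frac{1}{5} = \frac{c}{5}$)
$N = -11$ ($N = -12 + 1 = -11$)
$S = 4$ ($S = \frac{1}{5} \left(-5\right) + 5 = -1 + 5 = 4$)
$C = -6$ ($C = 5 - 11 = -6$)
$F{\left(m,p \right)} = 2 - m$ ($F{\left(m,p \right)} = - m + 2 = 2 - m$)
$\left(144 + F{\left(C,S \right)}\right)^{2} = \left(144 + \left(2 - -6\right)\right)^{2} = \left(144 + \left(2 + 6\right)\right)^{2} = \left(144 + 8\right)^{2} = 152^{2} = 23104$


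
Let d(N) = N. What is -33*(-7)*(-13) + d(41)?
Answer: -2962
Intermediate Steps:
-33*(-7)*(-13) + d(41) = -33*(-7)*(-13) + 41 = 231*(-13) + 41 = -3003 + 41 = -2962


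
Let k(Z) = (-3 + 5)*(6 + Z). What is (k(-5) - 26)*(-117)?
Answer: 2808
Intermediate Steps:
k(Z) = 12 + 2*Z (k(Z) = 2*(6 + Z) = 12 + 2*Z)
(k(-5) - 26)*(-117) = ((12 + 2*(-5)) - 26)*(-117) = ((12 - 10) - 26)*(-117) = (2 - 26)*(-117) = -24*(-117) = 2808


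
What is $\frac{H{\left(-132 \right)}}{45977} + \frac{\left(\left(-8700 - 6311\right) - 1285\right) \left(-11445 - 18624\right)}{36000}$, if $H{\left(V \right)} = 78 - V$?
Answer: $\frac{312901957809}{22988500} \approx 13611.0$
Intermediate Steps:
$\frac{H{\left(-132 \right)}}{45977} + \frac{\left(\left(-8700 - 6311\right) - 1285\right) \left(-11445 - 18624\right)}{36000} = \frac{78 - -132}{45977} + \frac{\left(\left(-8700 - 6311\right) - 1285\right) \left(-11445 - 18624\right)}{36000} = \left(78 + 132\right) \frac{1}{45977} + \left(-15011 - 1285\right) \left(-30069\right) \frac{1}{36000} = 210 \cdot \frac{1}{45977} + \left(-16296\right) \left(-30069\right) \frac{1}{36000} = \frac{210}{45977} + 490004424 \cdot \frac{1}{36000} = \frac{210}{45977} + \frac{6805617}{500} = \frac{312901957809}{22988500}$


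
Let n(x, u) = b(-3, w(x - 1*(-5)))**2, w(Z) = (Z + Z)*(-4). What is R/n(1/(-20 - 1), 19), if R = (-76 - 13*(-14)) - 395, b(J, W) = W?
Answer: -127449/692224 ≈ -0.18412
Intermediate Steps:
w(Z) = -8*Z (w(Z) = (2*Z)*(-4) = -8*Z)
n(x, u) = (-40 - 8*x)**2 (n(x, u) = (-8*(x - 1*(-5)))**2 = (-8*(x + 5))**2 = (-8*(5 + x))**2 = (-40 - 8*x)**2)
R = -289 (R = (-76 + 182) - 395 = 106 - 395 = -289)
R/n(1/(-20 - 1), 19) = -289*1/(64*(5 + 1/(-20 - 1))**2) = -289*1/(64*(5 + 1/(-21))**2) = -289*1/(64*(5 - 1/21)**2) = -289/(64*(104/21)**2) = -289/(64*(10816/441)) = -289/692224/441 = -289*441/692224 = -127449/692224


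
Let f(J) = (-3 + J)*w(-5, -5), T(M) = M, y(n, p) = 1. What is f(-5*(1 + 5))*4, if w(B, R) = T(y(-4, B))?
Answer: -132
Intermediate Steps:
w(B, R) = 1
f(J) = -3 + J (f(J) = (-3 + J)*1 = -3 + J)
f(-5*(1 + 5))*4 = (-3 - 5*(1 + 5))*4 = (-3 - 5*6)*4 = (-3 - 30)*4 = -33*4 = -132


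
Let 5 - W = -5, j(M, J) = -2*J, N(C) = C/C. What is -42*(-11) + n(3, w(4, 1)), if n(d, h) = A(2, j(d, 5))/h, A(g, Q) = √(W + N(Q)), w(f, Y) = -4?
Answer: 462 - √11/4 ≈ 461.17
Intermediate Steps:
N(C) = 1
W = 10 (W = 5 - 1*(-5) = 5 + 5 = 10)
A(g, Q) = √11 (A(g, Q) = √(10 + 1) = √11)
n(d, h) = √11/h
-42*(-11) + n(3, w(4, 1)) = -42*(-11) + √11/(-4) = 462 + √11*(-¼) = 462 - √11/4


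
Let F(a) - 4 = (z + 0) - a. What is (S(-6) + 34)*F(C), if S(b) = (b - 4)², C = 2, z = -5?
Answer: -402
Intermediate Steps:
S(b) = (-4 + b)²
F(a) = -1 - a (F(a) = 4 + ((-5 + 0) - a) = 4 + (-5 - a) = -1 - a)
(S(-6) + 34)*F(C) = ((-4 - 6)² + 34)*(-1 - 1*2) = ((-10)² + 34)*(-1 - 2) = (100 + 34)*(-3) = 134*(-3) = -402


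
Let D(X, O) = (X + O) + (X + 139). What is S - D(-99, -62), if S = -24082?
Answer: -23961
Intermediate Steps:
D(X, O) = 139 + O + 2*X (D(X, O) = (O + X) + (139 + X) = 139 + O + 2*X)
S - D(-99, -62) = -24082 - (139 - 62 + 2*(-99)) = -24082 - (139 - 62 - 198) = -24082 - 1*(-121) = -24082 + 121 = -23961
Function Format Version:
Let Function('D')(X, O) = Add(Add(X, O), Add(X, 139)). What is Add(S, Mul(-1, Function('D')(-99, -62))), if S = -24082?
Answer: -23961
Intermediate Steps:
Function('D')(X, O) = Add(139, O, Mul(2, X)) (Function('D')(X, O) = Add(Add(O, X), Add(139, X)) = Add(139, O, Mul(2, X)))
Add(S, Mul(-1, Function('D')(-99, -62))) = Add(-24082, Mul(-1, Add(139, -62, Mul(2, -99)))) = Add(-24082, Mul(-1, Add(139, -62, -198))) = Add(-24082, Mul(-1, -121)) = Add(-24082, 121) = -23961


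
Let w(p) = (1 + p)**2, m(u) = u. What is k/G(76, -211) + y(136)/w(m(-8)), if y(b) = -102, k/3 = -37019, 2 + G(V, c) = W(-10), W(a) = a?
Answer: 1813523/196 ≈ 9252.7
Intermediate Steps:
G(V, c) = -12 (G(V, c) = -2 - 10 = -12)
k = -111057 (k = 3*(-37019) = -111057)
k/G(76, -211) + y(136)/w(m(-8)) = -111057/(-12) - 102/(1 - 8)**2 = -111057*(-1/12) - 102/((-7)**2) = 37019/4 - 102/49 = 1813523/196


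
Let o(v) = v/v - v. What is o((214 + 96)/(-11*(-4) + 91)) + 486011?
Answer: 13122262/27 ≈ 4.8601e+5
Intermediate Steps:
o(v) = 1 - v
o((214 + 96)/(-11*(-4) + 91)) + 486011 = (1 - (214 + 96)/(-11*(-4) + 91)) + 486011 = (1 - 310/(44 + 91)) + 486011 = (1 - 310/135) + 486011 = (1 - 1*62/27) + 486011 = (1 - 62/27) + 486011 = -35/27 + 486011 = 13122262/27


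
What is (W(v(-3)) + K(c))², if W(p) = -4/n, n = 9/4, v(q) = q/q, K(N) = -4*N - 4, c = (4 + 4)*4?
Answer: 1449616/81 ≈ 17897.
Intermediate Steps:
c = 32 (c = 8*4 = 32)
K(N) = -4 - 4*N
v(q) = 1
n = 9/4 (n = 9*(¼) = 9/4 ≈ 2.2500)
W(p) = -16/9 (W(p) = -4/9/4 = -4*4/9 = -16/9)
(W(v(-3)) + K(c))² = (-16/9 + (-4 - 4*32))² = (-16/9 + (-4 - 128))² = (-16/9 - 132)² = (-1204/9)² = 1449616/81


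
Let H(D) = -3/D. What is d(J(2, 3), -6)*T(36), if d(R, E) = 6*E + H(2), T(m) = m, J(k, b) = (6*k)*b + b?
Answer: -1350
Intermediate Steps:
J(k, b) = b + 6*b*k (J(k, b) = 6*b*k + b = b + 6*b*k)
d(R, E) = -3/2 + 6*E (d(R, E) = 6*E - 3/2 = -3/2 + 6*E)
d(J(2, 3), -6)*T(36) = (-3/2 + 6*(-6))*36 = (-3/2 - 36)*36 = -75/2*36 = -1350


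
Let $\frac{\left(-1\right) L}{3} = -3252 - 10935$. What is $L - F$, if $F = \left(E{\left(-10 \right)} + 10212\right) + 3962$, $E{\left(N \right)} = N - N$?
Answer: $28387$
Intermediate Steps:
$E{\left(N \right)} = 0$
$F = 14174$ ($F = \left(0 + 10212\right) + 3962 = 10212 + 3962 = 14174$)
$L = 42561$ ($L = - 3 \left(-3252 - 10935\right) = \left(-3\right) \left(-14187\right) = 42561$)
$L - F = 42561 - 14174 = 28387$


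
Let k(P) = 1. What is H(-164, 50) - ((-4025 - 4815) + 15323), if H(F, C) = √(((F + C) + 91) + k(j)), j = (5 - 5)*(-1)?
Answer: -6483 + I*√22 ≈ -6483.0 + 4.6904*I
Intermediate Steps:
j = 0 (j = 0*(-1) = 0)
H(F, C) = √(92 + C + F) (H(F, C) = √(((F + C) + 91) + 1) = √(((C + F) + 91) + 1) = √((91 + C + F) + 1) = √(92 + C + F))
H(-164, 50) - ((-4025 - 4815) + 15323) = √(92 + 50 - 164) - ((-4025 - 4815) + 15323) = √(-22) - (-8840 + 15323) = I*√22 - 1*6483 = I*√22 - 6483 = -6483 + I*√22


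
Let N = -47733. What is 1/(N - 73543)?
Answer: -1/121276 ≈ -8.2457e-6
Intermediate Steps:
1/(N - 73543) = 1/(-47733 - 73543) = 1/(-121276) = -1/121276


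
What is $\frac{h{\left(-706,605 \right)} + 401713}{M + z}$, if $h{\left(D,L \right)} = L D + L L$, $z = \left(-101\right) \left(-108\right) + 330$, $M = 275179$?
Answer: $\frac{340608}{286417} \approx 1.1892$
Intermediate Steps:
$z = 11238$ ($z = 10908 + 330 = 11238$)
$h{\left(D,L \right)} = L^{2} + D L$ ($h{\left(D,L \right)} = D L + L^{2} = L^{2} + D L$)
$\frac{h{\left(-706,605 \right)} + 401713}{M + z} = \frac{605 \left(-706 + 605\right) + 401713}{275179 + 11238} = \frac{605 \left(-101\right) + 401713}{286417} = \left(-61105 + 401713\right) \frac{1}{286417} = 340608 \cdot \frac{1}{286417} = \frac{340608}{286417}$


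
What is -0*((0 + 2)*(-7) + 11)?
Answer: 0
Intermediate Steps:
-0*((0 + 2)*(-7) + 11) = -0*(2*(-7) + 11) = -0*(-14 + 11) = -0*(-3) = -1*0 = 0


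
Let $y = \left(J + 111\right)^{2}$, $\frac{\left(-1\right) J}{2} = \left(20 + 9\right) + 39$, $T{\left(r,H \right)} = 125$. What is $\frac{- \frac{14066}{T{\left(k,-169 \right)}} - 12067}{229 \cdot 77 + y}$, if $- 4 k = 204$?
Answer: $- \frac{1522441}{2282250} \approx -0.66708$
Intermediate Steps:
$k = -51$ ($k = \left(- \frac{1}{4}\right) 204 = -51$)
$J = -136$ ($J = - 2 \left(\left(20 + 9\right) + 39\right) = - 2 \left(29 + 39\right) = \left(-2\right) 68 = -136$)
$y = 625$ ($y = \left(-136 + 111\right)^{2} = \left(-25\right)^{2} = 625$)
$\frac{- \frac{14066}{T{\left(k,-169 \right)}} - 12067}{229 \cdot 77 + y} = \frac{- \frac{14066}{125} - 12067}{229 \cdot 77 + 625} = \frac{\left(-14066\right) \frac{1}{125} - 12067}{17633 + 625} = \frac{- \frac{14066}{125} - 12067}{18258} = \left(- \frac{1522441}{125}\right) \frac{1}{18258} = - \frac{1522441}{2282250}$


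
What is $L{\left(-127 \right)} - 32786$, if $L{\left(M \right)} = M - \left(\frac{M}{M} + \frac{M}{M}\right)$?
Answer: $-32915$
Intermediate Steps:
$L{\left(M \right)} = -2 + M$ ($L{\left(M \right)} = M - \left(1 + 1\right) = M - 2 = -2 + M$)
$L{\left(-127 \right)} - 32786 = \left(-2 - 127\right) - 32786 = -129 - 32786 = -32915$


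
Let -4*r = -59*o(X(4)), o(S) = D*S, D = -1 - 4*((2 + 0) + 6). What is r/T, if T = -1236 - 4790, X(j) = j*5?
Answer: 9735/6026 ≈ 1.6155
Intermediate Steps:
X(j) = 5*j
T = -6026
D = -33 (D = -1 - 4*(2 + 6) = -1 - 4*8 = -1 - 32 = -33)
o(S) = -33*S
r = -9735 (r = -(-59)*(-165*4)/4 = -(-59)*(-33*20)/4 = -(-59)*(-660)/4 = -1/4*38940 = -9735)
r/T = -9735/(-6026) = -9735*(-1/6026) = 9735/6026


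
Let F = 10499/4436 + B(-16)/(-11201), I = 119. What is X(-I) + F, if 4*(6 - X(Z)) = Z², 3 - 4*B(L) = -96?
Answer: -175491038025/49687636 ≈ -3531.9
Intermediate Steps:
B(L) = 99/4 (B(L) = ¾ - ¼*(-96) = ¾ + 24 = 99/4)
X(Z) = 6 - Z²/4
F = 29372377/12421909 (F = 10499/4436 + (99/4)/(-11201) = 10499*(1/4436) + (99/4)*(-1/11201) = 10499/4436 - 99/44804 = 29372377/12421909 ≈ 2.3646)
X(-I) + F = (6 - (-1*119)²/4) + 29372377/12421909 = (6 - ¼*(-119)²) + 29372377/12421909 = (6 - ¼*14161) + 29372377/12421909 = (6 - 14161/4) + 29372377/12421909 = -14137/4 + 29372377/12421909 = -175491038025/49687636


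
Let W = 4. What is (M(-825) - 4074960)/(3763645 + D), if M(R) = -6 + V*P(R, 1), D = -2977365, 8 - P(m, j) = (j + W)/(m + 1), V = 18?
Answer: -1678826619/323947360 ≈ -5.1824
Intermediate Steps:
P(m, j) = 8 - (4 + j)/(1 + m) (P(m, j) = 8 - (j + 4)/(m + 1) = 8 - (4 + j)/(1 + m))
M(R) = -6 + 18*(3 + 8*R)/(1 + R) (M(R) = -6 + 18*((4 - 1*1 + 8*R)/(1 + R)) = -6 + 18*((4 - 1 + 8*R)/(1 + R)) = -6 + 18*((3 + 8*R)/(1 + R)) = -6 + 18*(3 + 8*R)/(1 + R))
(M(-825) - 4074960)/(3763645 + D) = (6*(8 + 23*(-825))/(1 - 825) - 4074960)/(3763645 - 2977365) = (6*(8 - 18975)/(-824) - 4074960)/786280 = (6*(-1/824)*(-18967) - 4074960)*(1/786280) = (56901/412 - 4074960)*(1/786280) = -1678826619/412*1/786280 = -1678826619/323947360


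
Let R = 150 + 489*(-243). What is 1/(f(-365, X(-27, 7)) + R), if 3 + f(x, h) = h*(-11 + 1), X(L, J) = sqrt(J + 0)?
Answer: -5934/704247085 + sqrt(7)/1408494170 ≈ -8.4241e-6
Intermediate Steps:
X(L, J) = sqrt(J)
f(x, h) = -3 - 10*h (f(x, h) = -3 + h*(-11 + 1) = -3 + h*(-10) = -3 - 10*h)
R = -118677 (R = 150 - 118827 = -118677)
1/(f(-365, X(-27, 7)) + R) = 1/((-3 - 10*sqrt(7)) - 118677) = 1/(-118680 - 10*sqrt(7))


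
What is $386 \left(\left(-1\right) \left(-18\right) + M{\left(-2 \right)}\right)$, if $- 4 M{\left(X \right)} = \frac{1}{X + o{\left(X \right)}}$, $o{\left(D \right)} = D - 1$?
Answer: $\frac{69673}{10} \approx 6967.3$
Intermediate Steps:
$o{\left(D \right)} = -1 + D$
$M{\left(X \right)} = - \frac{1}{4 \left(-1 + 2 X\right)}$ ($M{\left(X \right)} = - \frac{1}{4 \left(X + \left(-1 + X\right)\right)} = - \frac{1}{4 \left(-1 + 2 X\right)}$)
$386 \left(\left(-1\right) \left(-18\right) + M{\left(-2 \right)}\right) = 386 \left(\left(-1\right) \left(-18\right) - \frac{1}{-4 + 8 \left(-2\right)}\right) = 386 \left(18 - \frac{1}{-4 - 16}\right) = 386 \left(18 - \frac{1}{-20}\right) = 386 \left(18 - - \frac{1}{20}\right) = 386 \left(18 + \frac{1}{20}\right) = 386 \cdot \frac{361}{20} = \frac{69673}{10}$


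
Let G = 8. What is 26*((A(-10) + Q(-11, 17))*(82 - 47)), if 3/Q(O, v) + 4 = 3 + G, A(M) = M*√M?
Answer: 390 - 9100*I*√10 ≈ 390.0 - 28777.0*I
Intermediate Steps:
A(M) = M^(3/2)
Q(O, v) = 3/7 (Q(O, v) = 3/(-4 + (3 + 8)) = 3/(-4 + 11) = 3/7)
26*((A(-10) + Q(-11, 17))*(82 - 47)) = 26*(((-10)^(3/2) + 3/7)*(82 - 47)) = 26*((-10*I*√10 + 3/7)*35) = 26*((3/7 - 10*I*√10)*35) = 26*(15 - 350*I*√10) = 390 - 9100*I*√10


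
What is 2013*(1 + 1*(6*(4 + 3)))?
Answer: 86559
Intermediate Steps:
2013*(1 + 1*(6*(4 + 3))) = 2013*(1 + 1*(6*7)) = 2013*(1 + 1*42) = 2013*(1 + 42) = 2013*43 = 86559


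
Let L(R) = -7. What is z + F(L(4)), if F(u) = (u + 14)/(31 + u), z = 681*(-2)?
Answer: -32681/24 ≈ -1361.7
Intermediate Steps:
z = -1362
F(u) = (14 + u)/(31 + u)
z + F(L(4)) = -1362 + (14 - 7)/(31 - 7) = -1362 + 7/24 = -32681/24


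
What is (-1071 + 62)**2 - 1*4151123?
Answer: -3133042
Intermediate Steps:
(-1071 + 62)**2 - 1*4151123 = (-1009)**2 - 4151123 = 1018081 - 4151123 = -3133042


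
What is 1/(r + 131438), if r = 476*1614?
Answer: 1/899702 ≈ 1.1115e-6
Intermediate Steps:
r = 768264
1/(r + 131438) = 1/(768264 + 131438) = 1/899702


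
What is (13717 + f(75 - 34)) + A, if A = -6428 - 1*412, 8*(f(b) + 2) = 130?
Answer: 27565/4 ≈ 6891.3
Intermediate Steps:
f(b) = 57/4 (f(b) = -2 + (⅛)*130 = -2 + 65/4 = 57/4)
A = -6840 (A = -6428 - 412 = -6840)
(13717 + f(75 - 34)) + A = (13717 + 57/4) - 6840 = 54925/4 - 6840 = 27565/4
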